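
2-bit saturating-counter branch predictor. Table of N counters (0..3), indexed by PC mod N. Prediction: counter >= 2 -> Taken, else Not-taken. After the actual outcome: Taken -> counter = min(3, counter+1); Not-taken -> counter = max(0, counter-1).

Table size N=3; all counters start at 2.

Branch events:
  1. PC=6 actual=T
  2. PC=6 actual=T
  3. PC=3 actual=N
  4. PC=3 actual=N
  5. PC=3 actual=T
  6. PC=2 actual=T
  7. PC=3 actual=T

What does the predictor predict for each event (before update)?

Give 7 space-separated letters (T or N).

Answer: T T T T N T T

Derivation:
Ev 1: PC=6 idx=0 pred=T actual=T -> ctr[0]=3
Ev 2: PC=6 idx=0 pred=T actual=T -> ctr[0]=3
Ev 3: PC=3 idx=0 pred=T actual=N -> ctr[0]=2
Ev 4: PC=3 idx=0 pred=T actual=N -> ctr[0]=1
Ev 5: PC=3 idx=0 pred=N actual=T -> ctr[0]=2
Ev 6: PC=2 idx=2 pred=T actual=T -> ctr[2]=3
Ev 7: PC=3 idx=0 pred=T actual=T -> ctr[0]=3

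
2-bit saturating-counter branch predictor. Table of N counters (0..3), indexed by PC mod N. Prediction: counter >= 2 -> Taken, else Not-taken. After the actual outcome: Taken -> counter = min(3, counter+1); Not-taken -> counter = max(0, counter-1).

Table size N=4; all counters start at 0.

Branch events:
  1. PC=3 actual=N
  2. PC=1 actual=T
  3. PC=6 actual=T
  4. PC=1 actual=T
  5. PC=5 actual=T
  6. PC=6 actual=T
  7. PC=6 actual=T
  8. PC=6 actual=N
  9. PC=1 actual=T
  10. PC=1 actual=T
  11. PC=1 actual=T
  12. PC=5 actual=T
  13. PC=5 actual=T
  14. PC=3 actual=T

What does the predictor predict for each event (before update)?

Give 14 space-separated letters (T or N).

Answer: N N N N T N T T T T T T T N

Derivation:
Ev 1: PC=3 idx=3 pred=N actual=N -> ctr[3]=0
Ev 2: PC=1 idx=1 pred=N actual=T -> ctr[1]=1
Ev 3: PC=6 idx=2 pred=N actual=T -> ctr[2]=1
Ev 4: PC=1 idx=1 pred=N actual=T -> ctr[1]=2
Ev 5: PC=5 idx=1 pred=T actual=T -> ctr[1]=3
Ev 6: PC=6 idx=2 pred=N actual=T -> ctr[2]=2
Ev 7: PC=6 idx=2 pred=T actual=T -> ctr[2]=3
Ev 8: PC=6 idx=2 pred=T actual=N -> ctr[2]=2
Ev 9: PC=1 idx=1 pred=T actual=T -> ctr[1]=3
Ev 10: PC=1 idx=1 pred=T actual=T -> ctr[1]=3
Ev 11: PC=1 idx=1 pred=T actual=T -> ctr[1]=3
Ev 12: PC=5 idx=1 pred=T actual=T -> ctr[1]=3
Ev 13: PC=5 idx=1 pred=T actual=T -> ctr[1]=3
Ev 14: PC=3 idx=3 pred=N actual=T -> ctr[3]=1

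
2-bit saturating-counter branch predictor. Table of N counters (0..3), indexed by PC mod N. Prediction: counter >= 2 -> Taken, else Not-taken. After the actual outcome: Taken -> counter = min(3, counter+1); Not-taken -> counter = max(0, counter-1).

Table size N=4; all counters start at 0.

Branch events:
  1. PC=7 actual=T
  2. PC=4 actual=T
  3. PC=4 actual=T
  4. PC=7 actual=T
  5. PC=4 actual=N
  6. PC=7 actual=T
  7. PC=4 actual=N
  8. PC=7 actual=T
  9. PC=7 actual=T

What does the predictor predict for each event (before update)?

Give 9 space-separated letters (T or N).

Answer: N N N N T T N T T

Derivation:
Ev 1: PC=7 idx=3 pred=N actual=T -> ctr[3]=1
Ev 2: PC=4 idx=0 pred=N actual=T -> ctr[0]=1
Ev 3: PC=4 idx=0 pred=N actual=T -> ctr[0]=2
Ev 4: PC=7 idx=3 pred=N actual=T -> ctr[3]=2
Ev 5: PC=4 idx=0 pred=T actual=N -> ctr[0]=1
Ev 6: PC=7 idx=3 pred=T actual=T -> ctr[3]=3
Ev 7: PC=4 idx=0 pred=N actual=N -> ctr[0]=0
Ev 8: PC=7 idx=3 pred=T actual=T -> ctr[3]=3
Ev 9: PC=7 idx=3 pred=T actual=T -> ctr[3]=3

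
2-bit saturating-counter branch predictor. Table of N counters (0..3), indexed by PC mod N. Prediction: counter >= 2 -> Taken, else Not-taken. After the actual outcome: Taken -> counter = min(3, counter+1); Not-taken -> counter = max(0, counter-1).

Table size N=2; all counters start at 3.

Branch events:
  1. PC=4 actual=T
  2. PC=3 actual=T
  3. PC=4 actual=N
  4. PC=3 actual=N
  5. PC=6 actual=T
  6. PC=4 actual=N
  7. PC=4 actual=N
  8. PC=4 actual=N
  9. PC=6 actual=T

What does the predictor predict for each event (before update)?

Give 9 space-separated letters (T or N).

Answer: T T T T T T T N N

Derivation:
Ev 1: PC=4 idx=0 pred=T actual=T -> ctr[0]=3
Ev 2: PC=3 idx=1 pred=T actual=T -> ctr[1]=3
Ev 3: PC=4 idx=0 pred=T actual=N -> ctr[0]=2
Ev 4: PC=3 idx=1 pred=T actual=N -> ctr[1]=2
Ev 5: PC=6 idx=0 pred=T actual=T -> ctr[0]=3
Ev 6: PC=4 idx=0 pred=T actual=N -> ctr[0]=2
Ev 7: PC=4 idx=0 pred=T actual=N -> ctr[0]=1
Ev 8: PC=4 idx=0 pred=N actual=N -> ctr[0]=0
Ev 9: PC=6 idx=0 pred=N actual=T -> ctr[0]=1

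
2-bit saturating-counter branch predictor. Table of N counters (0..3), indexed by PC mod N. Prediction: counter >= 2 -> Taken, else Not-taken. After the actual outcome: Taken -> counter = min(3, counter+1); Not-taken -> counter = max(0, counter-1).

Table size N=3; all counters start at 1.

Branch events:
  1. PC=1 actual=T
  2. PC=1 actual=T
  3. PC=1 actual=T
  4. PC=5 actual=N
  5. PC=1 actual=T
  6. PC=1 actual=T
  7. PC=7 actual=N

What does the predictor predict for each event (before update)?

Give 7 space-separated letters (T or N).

Ev 1: PC=1 idx=1 pred=N actual=T -> ctr[1]=2
Ev 2: PC=1 idx=1 pred=T actual=T -> ctr[1]=3
Ev 3: PC=1 idx=1 pred=T actual=T -> ctr[1]=3
Ev 4: PC=5 idx=2 pred=N actual=N -> ctr[2]=0
Ev 5: PC=1 idx=1 pred=T actual=T -> ctr[1]=3
Ev 6: PC=1 idx=1 pred=T actual=T -> ctr[1]=3
Ev 7: PC=7 idx=1 pred=T actual=N -> ctr[1]=2

Answer: N T T N T T T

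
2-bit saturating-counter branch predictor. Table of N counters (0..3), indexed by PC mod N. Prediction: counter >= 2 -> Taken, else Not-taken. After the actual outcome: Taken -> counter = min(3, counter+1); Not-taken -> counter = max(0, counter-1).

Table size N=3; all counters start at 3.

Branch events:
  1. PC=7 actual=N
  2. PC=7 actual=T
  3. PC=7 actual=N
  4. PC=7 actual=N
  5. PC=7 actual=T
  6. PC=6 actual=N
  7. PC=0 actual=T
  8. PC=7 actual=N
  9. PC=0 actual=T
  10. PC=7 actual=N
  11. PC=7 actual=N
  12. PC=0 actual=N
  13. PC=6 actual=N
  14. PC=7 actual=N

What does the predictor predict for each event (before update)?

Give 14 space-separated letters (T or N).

Ev 1: PC=7 idx=1 pred=T actual=N -> ctr[1]=2
Ev 2: PC=7 idx=1 pred=T actual=T -> ctr[1]=3
Ev 3: PC=7 idx=1 pred=T actual=N -> ctr[1]=2
Ev 4: PC=7 idx=1 pred=T actual=N -> ctr[1]=1
Ev 5: PC=7 idx=1 pred=N actual=T -> ctr[1]=2
Ev 6: PC=6 idx=0 pred=T actual=N -> ctr[0]=2
Ev 7: PC=0 idx=0 pred=T actual=T -> ctr[0]=3
Ev 8: PC=7 idx=1 pred=T actual=N -> ctr[1]=1
Ev 9: PC=0 idx=0 pred=T actual=T -> ctr[0]=3
Ev 10: PC=7 idx=1 pred=N actual=N -> ctr[1]=0
Ev 11: PC=7 idx=1 pred=N actual=N -> ctr[1]=0
Ev 12: PC=0 idx=0 pred=T actual=N -> ctr[0]=2
Ev 13: PC=6 idx=0 pred=T actual=N -> ctr[0]=1
Ev 14: PC=7 idx=1 pred=N actual=N -> ctr[1]=0

Answer: T T T T N T T T T N N T T N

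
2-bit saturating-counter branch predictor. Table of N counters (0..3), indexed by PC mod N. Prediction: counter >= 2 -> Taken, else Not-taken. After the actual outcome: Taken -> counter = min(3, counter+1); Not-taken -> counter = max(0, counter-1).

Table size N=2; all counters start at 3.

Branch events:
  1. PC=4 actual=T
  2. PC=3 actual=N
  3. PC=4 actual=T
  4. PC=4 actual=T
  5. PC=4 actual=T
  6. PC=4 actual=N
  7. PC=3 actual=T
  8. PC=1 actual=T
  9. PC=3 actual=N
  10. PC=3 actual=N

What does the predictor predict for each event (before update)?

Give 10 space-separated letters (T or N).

Answer: T T T T T T T T T T

Derivation:
Ev 1: PC=4 idx=0 pred=T actual=T -> ctr[0]=3
Ev 2: PC=3 idx=1 pred=T actual=N -> ctr[1]=2
Ev 3: PC=4 idx=0 pred=T actual=T -> ctr[0]=3
Ev 4: PC=4 idx=0 pred=T actual=T -> ctr[0]=3
Ev 5: PC=4 idx=0 pred=T actual=T -> ctr[0]=3
Ev 6: PC=4 idx=0 pred=T actual=N -> ctr[0]=2
Ev 7: PC=3 idx=1 pred=T actual=T -> ctr[1]=3
Ev 8: PC=1 idx=1 pred=T actual=T -> ctr[1]=3
Ev 9: PC=3 idx=1 pred=T actual=N -> ctr[1]=2
Ev 10: PC=3 idx=1 pred=T actual=N -> ctr[1]=1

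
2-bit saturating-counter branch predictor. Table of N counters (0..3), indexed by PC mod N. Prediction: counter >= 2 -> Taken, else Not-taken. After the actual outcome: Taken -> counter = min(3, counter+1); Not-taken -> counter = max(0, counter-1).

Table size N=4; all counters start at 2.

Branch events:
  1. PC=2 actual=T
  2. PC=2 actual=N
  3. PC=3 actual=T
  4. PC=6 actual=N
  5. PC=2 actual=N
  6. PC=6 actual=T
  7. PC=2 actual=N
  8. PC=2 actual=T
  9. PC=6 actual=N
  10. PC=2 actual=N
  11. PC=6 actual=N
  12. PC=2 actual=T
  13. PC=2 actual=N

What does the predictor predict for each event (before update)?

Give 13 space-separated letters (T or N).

Answer: T T T T N N N N N N N N N

Derivation:
Ev 1: PC=2 idx=2 pred=T actual=T -> ctr[2]=3
Ev 2: PC=2 idx=2 pred=T actual=N -> ctr[2]=2
Ev 3: PC=3 idx=3 pred=T actual=T -> ctr[3]=3
Ev 4: PC=6 idx=2 pred=T actual=N -> ctr[2]=1
Ev 5: PC=2 idx=2 pred=N actual=N -> ctr[2]=0
Ev 6: PC=6 idx=2 pred=N actual=T -> ctr[2]=1
Ev 7: PC=2 idx=2 pred=N actual=N -> ctr[2]=0
Ev 8: PC=2 idx=2 pred=N actual=T -> ctr[2]=1
Ev 9: PC=6 idx=2 pred=N actual=N -> ctr[2]=0
Ev 10: PC=2 idx=2 pred=N actual=N -> ctr[2]=0
Ev 11: PC=6 idx=2 pred=N actual=N -> ctr[2]=0
Ev 12: PC=2 idx=2 pred=N actual=T -> ctr[2]=1
Ev 13: PC=2 idx=2 pred=N actual=N -> ctr[2]=0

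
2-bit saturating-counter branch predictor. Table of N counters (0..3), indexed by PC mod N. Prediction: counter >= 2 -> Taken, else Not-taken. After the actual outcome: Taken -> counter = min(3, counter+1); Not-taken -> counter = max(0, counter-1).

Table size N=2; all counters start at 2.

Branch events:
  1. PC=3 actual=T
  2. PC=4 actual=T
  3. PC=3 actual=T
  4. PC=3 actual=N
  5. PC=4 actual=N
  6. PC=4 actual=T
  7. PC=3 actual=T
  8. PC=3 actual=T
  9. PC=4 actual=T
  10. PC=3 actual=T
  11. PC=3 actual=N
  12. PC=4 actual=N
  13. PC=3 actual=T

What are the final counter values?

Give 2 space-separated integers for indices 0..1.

Answer: 2 3

Derivation:
Ev 1: PC=3 idx=1 pred=T actual=T -> ctr[1]=3
Ev 2: PC=4 idx=0 pred=T actual=T -> ctr[0]=3
Ev 3: PC=3 idx=1 pred=T actual=T -> ctr[1]=3
Ev 4: PC=3 idx=1 pred=T actual=N -> ctr[1]=2
Ev 5: PC=4 idx=0 pred=T actual=N -> ctr[0]=2
Ev 6: PC=4 idx=0 pred=T actual=T -> ctr[0]=3
Ev 7: PC=3 idx=1 pred=T actual=T -> ctr[1]=3
Ev 8: PC=3 idx=1 pred=T actual=T -> ctr[1]=3
Ev 9: PC=4 idx=0 pred=T actual=T -> ctr[0]=3
Ev 10: PC=3 idx=1 pred=T actual=T -> ctr[1]=3
Ev 11: PC=3 idx=1 pred=T actual=N -> ctr[1]=2
Ev 12: PC=4 idx=0 pred=T actual=N -> ctr[0]=2
Ev 13: PC=3 idx=1 pred=T actual=T -> ctr[1]=3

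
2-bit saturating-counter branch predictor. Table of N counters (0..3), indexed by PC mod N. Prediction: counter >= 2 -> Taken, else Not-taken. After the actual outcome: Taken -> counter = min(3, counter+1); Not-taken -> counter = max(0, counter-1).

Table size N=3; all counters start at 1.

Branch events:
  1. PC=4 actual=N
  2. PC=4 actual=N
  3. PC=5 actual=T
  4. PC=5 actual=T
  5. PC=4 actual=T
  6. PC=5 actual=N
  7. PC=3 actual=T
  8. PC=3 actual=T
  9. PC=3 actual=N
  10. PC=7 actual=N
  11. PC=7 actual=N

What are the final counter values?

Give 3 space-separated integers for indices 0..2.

Ev 1: PC=4 idx=1 pred=N actual=N -> ctr[1]=0
Ev 2: PC=4 idx=1 pred=N actual=N -> ctr[1]=0
Ev 3: PC=5 idx=2 pred=N actual=T -> ctr[2]=2
Ev 4: PC=5 idx=2 pred=T actual=T -> ctr[2]=3
Ev 5: PC=4 idx=1 pred=N actual=T -> ctr[1]=1
Ev 6: PC=5 idx=2 pred=T actual=N -> ctr[2]=2
Ev 7: PC=3 idx=0 pred=N actual=T -> ctr[0]=2
Ev 8: PC=3 idx=0 pred=T actual=T -> ctr[0]=3
Ev 9: PC=3 idx=0 pred=T actual=N -> ctr[0]=2
Ev 10: PC=7 idx=1 pred=N actual=N -> ctr[1]=0
Ev 11: PC=7 idx=1 pred=N actual=N -> ctr[1]=0

Answer: 2 0 2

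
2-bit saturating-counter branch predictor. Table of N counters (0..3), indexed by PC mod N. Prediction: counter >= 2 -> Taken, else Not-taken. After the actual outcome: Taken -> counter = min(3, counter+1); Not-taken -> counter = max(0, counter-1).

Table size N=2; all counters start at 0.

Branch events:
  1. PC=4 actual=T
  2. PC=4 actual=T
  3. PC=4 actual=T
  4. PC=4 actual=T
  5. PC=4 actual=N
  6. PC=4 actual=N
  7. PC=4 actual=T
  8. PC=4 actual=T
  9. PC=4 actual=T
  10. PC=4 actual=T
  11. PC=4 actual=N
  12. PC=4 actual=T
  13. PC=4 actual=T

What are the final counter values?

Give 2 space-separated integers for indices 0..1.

Ev 1: PC=4 idx=0 pred=N actual=T -> ctr[0]=1
Ev 2: PC=4 idx=0 pred=N actual=T -> ctr[0]=2
Ev 3: PC=4 idx=0 pred=T actual=T -> ctr[0]=3
Ev 4: PC=4 idx=0 pred=T actual=T -> ctr[0]=3
Ev 5: PC=4 idx=0 pred=T actual=N -> ctr[0]=2
Ev 6: PC=4 idx=0 pred=T actual=N -> ctr[0]=1
Ev 7: PC=4 idx=0 pred=N actual=T -> ctr[0]=2
Ev 8: PC=4 idx=0 pred=T actual=T -> ctr[0]=3
Ev 9: PC=4 idx=0 pred=T actual=T -> ctr[0]=3
Ev 10: PC=4 idx=0 pred=T actual=T -> ctr[0]=3
Ev 11: PC=4 idx=0 pred=T actual=N -> ctr[0]=2
Ev 12: PC=4 idx=0 pred=T actual=T -> ctr[0]=3
Ev 13: PC=4 idx=0 pred=T actual=T -> ctr[0]=3

Answer: 3 0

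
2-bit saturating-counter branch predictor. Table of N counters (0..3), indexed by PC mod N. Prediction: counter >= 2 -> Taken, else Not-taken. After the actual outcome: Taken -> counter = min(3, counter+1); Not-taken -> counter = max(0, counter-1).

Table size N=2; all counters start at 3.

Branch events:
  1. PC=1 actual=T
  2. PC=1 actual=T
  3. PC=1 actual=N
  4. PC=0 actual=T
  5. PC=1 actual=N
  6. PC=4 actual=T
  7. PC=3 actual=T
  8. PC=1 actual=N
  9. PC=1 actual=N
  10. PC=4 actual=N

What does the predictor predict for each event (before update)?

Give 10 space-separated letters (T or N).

Ev 1: PC=1 idx=1 pred=T actual=T -> ctr[1]=3
Ev 2: PC=1 idx=1 pred=T actual=T -> ctr[1]=3
Ev 3: PC=1 idx=1 pred=T actual=N -> ctr[1]=2
Ev 4: PC=0 idx=0 pred=T actual=T -> ctr[0]=3
Ev 5: PC=1 idx=1 pred=T actual=N -> ctr[1]=1
Ev 6: PC=4 idx=0 pred=T actual=T -> ctr[0]=3
Ev 7: PC=3 idx=1 pred=N actual=T -> ctr[1]=2
Ev 8: PC=1 idx=1 pred=T actual=N -> ctr[1]=1
Ev 9: PC=1 idx=1 pred=N actual=N -> ctr[1]=0
Ev 10: PC=4 idx=0 pred=T actual=N -> ctr[0]=2

Answer: T T T T T T N T N T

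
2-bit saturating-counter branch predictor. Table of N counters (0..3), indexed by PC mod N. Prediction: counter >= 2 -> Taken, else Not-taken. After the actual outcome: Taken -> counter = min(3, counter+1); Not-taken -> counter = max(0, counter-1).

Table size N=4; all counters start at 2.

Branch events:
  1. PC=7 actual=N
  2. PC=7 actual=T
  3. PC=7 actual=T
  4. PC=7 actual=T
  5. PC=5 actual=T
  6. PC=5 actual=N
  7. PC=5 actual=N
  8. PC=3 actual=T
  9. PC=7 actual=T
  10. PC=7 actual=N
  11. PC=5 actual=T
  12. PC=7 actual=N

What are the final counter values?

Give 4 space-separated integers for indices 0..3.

Ev 1: PC=7 idx=3 pred=T actual=N -> ctr[3]=1
Ev 2: PC=7 idx=3 pred=N actual=T -> ctr[3]=2
Ev 3: PC=7 idx=3 pred=T actual=T -> ctr[3]=3
Ev 4: PC=7 idx=3 pred=T actual=T -> ctr[3]=3
Ev 5: PC=5 idx=1 pred=T actual=T -> ctr[1]=3
Ev 6: PC=5 idx=1 pred=T actual=N -> ctr[1]=2
Ev 7: PC=5 idx=1 pred=T actual=N -> ctr[1]=1
Ev 8: PC=3 idx=3 pred=T actual=T -> ctr[3]=3
Ev 9: PC=7 idx=3 pred=T actual=T -> ctr[3]=3
Ev 10: PC=7 idx=3 pred=T actual=N -> ctr[3]=2
Ev 11: PC=5 idx=1 pred=N actual=T -> ctr[1]=2
Ev 12: PC=7 idx=3 pred=T actual=N -> ctr[3]=1

Answer: 2 2 2 1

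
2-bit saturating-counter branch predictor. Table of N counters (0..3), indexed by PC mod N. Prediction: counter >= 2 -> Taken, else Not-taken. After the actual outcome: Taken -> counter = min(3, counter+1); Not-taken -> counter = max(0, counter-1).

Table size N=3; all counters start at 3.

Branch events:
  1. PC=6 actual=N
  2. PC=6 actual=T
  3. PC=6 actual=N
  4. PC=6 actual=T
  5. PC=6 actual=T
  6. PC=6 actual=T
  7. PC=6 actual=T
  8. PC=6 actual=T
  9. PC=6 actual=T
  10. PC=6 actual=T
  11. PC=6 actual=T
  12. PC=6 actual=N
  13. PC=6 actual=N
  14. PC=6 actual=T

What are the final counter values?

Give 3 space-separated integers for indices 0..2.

Answer: 2 3 3

Derivation:
Ev 1: PC=6 idx=0 pred=T actual=N -> ctr[0]=2
Ev 2: PC=6 idx=0 pred=T actual=T -> ctr[0]=3
Ev 3: PC=6 idx=0 pred=T actual=N -> ctr[0]=2
Ev 4: PC=6 idx=0 pred=T actual=T -> ctr[0]=3
Ev 5: PC=6 idx=0 pred=T actual=T -> ctr[0]=3
Ev 6: PC=6 idx=0 pred=T actual=T -> ctr[0]=3
Ev 7: PC=6 idx=0 pred=T actual=T -> ctr[0]=3
Ev 8: PC=6 idx=0 pred=T actual=T -> ctr[0]=3
Ev 9: PC=6 idx=0 pred=T actual=T -> ctr[0]=3
Ev 10: PC=6 idx=0 pred=T actual=T -> ctr[0]=3
Ev 11: PC=6 idx=0 pred=T actual=T -> ctr[0]=3
Ev 12: PC=6 idx=0 pred=T actual=N -> ctr[0]=2
Ev 13: PC=6 idx=0 pred=T actual=N -> ctr[0]=1
Ev 14: PC=6 idx=0 pred=N actual=T -> ctr[0]=2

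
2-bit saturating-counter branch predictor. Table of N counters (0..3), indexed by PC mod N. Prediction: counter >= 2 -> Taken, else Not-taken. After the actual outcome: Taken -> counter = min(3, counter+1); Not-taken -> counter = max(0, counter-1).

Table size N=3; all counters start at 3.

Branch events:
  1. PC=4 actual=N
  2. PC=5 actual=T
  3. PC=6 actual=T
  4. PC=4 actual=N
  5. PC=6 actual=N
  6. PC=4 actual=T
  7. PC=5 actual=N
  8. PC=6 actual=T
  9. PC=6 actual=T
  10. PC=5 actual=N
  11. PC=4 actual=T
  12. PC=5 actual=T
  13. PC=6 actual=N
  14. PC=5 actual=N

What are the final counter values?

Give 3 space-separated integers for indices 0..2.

Ev 1: PC=4 idx=1 pred=T actual=N -> ctr[1]=2
Ev 2: PC=5 idx=2 pred=T actual=T -> ctr[2]=3
Ev 3: PC=6 idx=0 pred=T actual=T -> ctr[0]=3
Ev 4: PC=4 idx=1 pred=T actual=N -> ctr[1]=1
Ev 5: PC=6 idx=0 pred=T actual=N -> ctr[0]=2
Ev 6: PC=4 idx=1 pred=N actual=T -> ctr[1]=2
Ev 7: PC=5 idx=2 pred=T actual=N -> ctr[2]=2
Ev 8: PC=6 idx=0 pred=T actual=T -> ctr[0]=3
Ev 9: PC=6 idx=0 pred=T actual=T -> ctr[0]=3
Ev 10: PC=5 idx=2 pred=T actual=N -> ctr[2]=1
Ev 11: PC=4 idx=1 pred=T actual=T -> ctr[1]=3
Ev 12: PC=5 idx=2 pred=N actual=T -> ctr[2]=2
Ev 13: PC=6 idx=0 pred=T actual=N -> ctr[0]=2
Ev 14: PC=5 idx=2 pred=T actual=N -> ctr[2]=1

Answer: 2 3 1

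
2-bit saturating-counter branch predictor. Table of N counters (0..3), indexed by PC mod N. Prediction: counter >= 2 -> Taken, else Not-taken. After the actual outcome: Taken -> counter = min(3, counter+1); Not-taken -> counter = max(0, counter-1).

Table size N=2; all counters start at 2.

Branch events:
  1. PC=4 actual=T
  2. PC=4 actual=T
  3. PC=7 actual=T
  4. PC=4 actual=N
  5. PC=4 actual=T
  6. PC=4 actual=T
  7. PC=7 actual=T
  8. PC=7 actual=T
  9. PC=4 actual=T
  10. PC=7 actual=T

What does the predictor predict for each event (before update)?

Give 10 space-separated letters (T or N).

Ev 1: PC=4 idx=0 pred=T actual=T -> ctr[0]=3
Ev 2: PC=4 idx=0 pred=T actual=T -> ctr[0]=3
Ev 3: PC=7 idx=1 pred=T actual=T -> ctr[1]=3
Ev 4: PC=4 idx=0 pred=T actual=N -> ctr[0]=2
Ev 5: PC=4 idx=0 pred=T actual=T -> ctr[0]=3
Ev 6: PC=4 idx=0 pred=T actual=T -> ctr[0]=3
Ev 7: PC=7 idx=1 pred=T actual=T -> ctr[1]=3
Ev 8: PC=7 idx=1 pred=T actual=T -> ctr[1]=3
Ev 9: PC=4 idx=0 pred=T actual=T -> ctr[0]=3
Ev 10: PC=7 idx=1 pred=T actual=T -> ctr[1]=3

Answer: T T T T T T T T T T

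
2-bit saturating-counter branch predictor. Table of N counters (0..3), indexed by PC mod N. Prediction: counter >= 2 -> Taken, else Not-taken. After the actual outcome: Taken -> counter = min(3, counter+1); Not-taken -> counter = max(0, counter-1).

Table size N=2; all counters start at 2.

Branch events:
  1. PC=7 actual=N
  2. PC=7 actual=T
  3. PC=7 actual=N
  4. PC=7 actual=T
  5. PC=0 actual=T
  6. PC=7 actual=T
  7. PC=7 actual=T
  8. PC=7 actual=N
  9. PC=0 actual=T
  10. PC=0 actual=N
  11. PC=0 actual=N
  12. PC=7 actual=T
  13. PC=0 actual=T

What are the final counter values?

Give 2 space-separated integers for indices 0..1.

Answer: 2 3

Derivation:
Ev 1: PC=7 idx=1 pred=T actual=N -> ctr[1]=1
Ev 2: PC=7 idx=1 pred=N actual=T -> ctr[1]=2
Ev 3: PC=7 idx=1 pred=T actual=N -> ctr[1]=1
Ev 4: PC=7 idx=1 pred=N actual=T -> ctr[1]=2
Ev 5: PC=0 idx=0 pred=T actual=T -> ctr[0]=3
Ev 6: PC=7 idx=1 pred=T actual=T -> ctr[1]=3
Ev 7: PC=7 idx=1 pred=T actual=T -> ctr[1]=3
Ev 8: PC=7 idx=1 pred=T actual=N -> ctr[1]=2
Ev 9: PC=0 idx=0 pred=T actual=T -> ctr[0]=3
Ev 10: PC=0 idx=0 pred=T actual=N -> ctr[0]=2
Ev 11: PC=0 idx=0 pred=T actual=N -> ctr[0]=1
Ev 12: PC=7 idx=1 pred=T actual=T -> ctr[1]=3
Ev 13: PC=0 idx=0 pred=N actual=T -> ctr[0]=2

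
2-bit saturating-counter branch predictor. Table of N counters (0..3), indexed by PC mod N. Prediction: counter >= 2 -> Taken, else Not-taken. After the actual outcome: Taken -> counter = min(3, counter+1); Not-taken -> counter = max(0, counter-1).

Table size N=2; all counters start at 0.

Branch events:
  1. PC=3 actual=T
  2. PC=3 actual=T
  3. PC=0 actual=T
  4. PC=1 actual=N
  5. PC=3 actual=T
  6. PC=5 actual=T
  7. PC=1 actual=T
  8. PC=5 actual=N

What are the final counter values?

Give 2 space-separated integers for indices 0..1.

Answer: 1 2

Derivation:
Ev 1: PC=3 idx=1 pred=N actual=T -> ctr[1]=1
Ev 2: PC=3 idx=1 pred=N actual=T -> ctr[1]=2
Ev 3: PC=0 idx=0 pred=N actual=T -> ctr[0]=1
Ev 4: PC=1 idx=1 pred=T actual=N -> ctr[1]=1
Ev 5: PC=3 idx=1 pred=N actual=T -> ctr[1]=2
Ev 6: PC=5 idx=1 pred=T actual=T -> ctr[1]=3
Ev 7: PC=1 idx=1 pred=T actual=T -> ctr[1]=3
Ev 8: PC=5 idx=1 pred=T actual=N -> ctr[1]=2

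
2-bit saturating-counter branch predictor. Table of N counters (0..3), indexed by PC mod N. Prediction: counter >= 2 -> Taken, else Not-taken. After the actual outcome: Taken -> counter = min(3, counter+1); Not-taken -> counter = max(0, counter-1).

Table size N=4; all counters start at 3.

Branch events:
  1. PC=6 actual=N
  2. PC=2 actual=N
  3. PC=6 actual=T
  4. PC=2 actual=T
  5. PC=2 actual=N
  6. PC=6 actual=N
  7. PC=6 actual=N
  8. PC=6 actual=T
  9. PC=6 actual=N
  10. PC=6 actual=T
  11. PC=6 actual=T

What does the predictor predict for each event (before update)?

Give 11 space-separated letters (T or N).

Answer: T T N T T T N N N N N

Derivation:
Ev 1: PC=6 idx=2 pred=T actual=N -> ctr[2]=2
Ev 2: PC=2 idx=2 pred=T actual=N -> ctr[2]=1
Ev 3: PC=6 idx=2 pred=N actual=T -> ctr[2]=2
Ev 4: PC=2 idx=2 pred=T actual=T -> ctr[2]=3
Ev 5: PC=2 idx=2 pred=T actual=N -> ctr[2]=2
Ev 6: PC=6 idx=2 pred=T actual=N -> ctr[2]=1
Ev 7: PC=6 idx=2 pred=N actual=N -> ctr[2]=0
Ev 8: PC=6 idx=2 pred=N actual=T -> ctr[2]=1
Ev 9: PC=6 idx=2 pred=N actual=N -> ctr[2]=0
Ev 10: PC=6 idx=2 pred=N actual=T -> ctr[2]=1
Ev 11: PC=6 idx=2 pred=N actual=T -> ctr[2]=2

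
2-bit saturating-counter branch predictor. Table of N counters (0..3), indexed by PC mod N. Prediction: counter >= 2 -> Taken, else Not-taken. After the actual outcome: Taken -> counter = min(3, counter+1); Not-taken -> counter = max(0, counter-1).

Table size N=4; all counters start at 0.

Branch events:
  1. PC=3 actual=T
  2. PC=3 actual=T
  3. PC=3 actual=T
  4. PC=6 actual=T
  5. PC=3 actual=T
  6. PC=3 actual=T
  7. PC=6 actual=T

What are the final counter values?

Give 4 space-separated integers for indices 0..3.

Ev 1: PC=3 idx=3 pred=N actual=T -> ctr[3]=1
Ev 2: PC=3 idx=3 pred=N actual=T -> ctr[3]=2
Ev 3: PC=3 idx=3 pred=T actual=T -> ctr[3]=3
Ev 4: PC=6 idx=2 pred=N actual=T -> ctr[2]=1
Ev 5: PC=3 idx=3 pred=T actual=T -> ctr[3]=3
Ev 6: PC=3 idx=3 pred=T actual=T -> ctr[3]=3
Ev 7: PC=6 idx=2 pred=N actual=T -> ctr[2]=2

Answer: 0 0 2 3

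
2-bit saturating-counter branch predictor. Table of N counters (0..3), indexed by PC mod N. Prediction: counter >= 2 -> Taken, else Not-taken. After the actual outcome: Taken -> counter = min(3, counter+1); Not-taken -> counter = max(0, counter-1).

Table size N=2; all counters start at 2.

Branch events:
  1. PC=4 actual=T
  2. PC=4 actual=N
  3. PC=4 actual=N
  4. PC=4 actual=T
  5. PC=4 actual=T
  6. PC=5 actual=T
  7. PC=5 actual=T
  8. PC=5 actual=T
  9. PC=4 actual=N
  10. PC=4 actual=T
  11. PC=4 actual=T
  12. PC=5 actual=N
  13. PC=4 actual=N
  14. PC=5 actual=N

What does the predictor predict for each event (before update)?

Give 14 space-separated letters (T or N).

Ev 1: PC=4 idx=0 pred=T actual=T -> ctr[0]=3
Ev 2: PC=4 idx=0 pred=T actual=N -> ctr[0]=2
Ev 3: PC=4 idx=0 pred=T actual=N -> ctr[0]=1
Ev 4: PC=4 idx=0 pred=N actual=T -> ctr[0]=2
Ev 5: PC=4 idx=0 pred=T actual=T -> ctr[0]=3
Ev 6: PC=5 idx=1 pred=T actual=T -> ctr[1]=3
Ev 7: PC=5 idx=1 pred=T actual=T -> ctr[1]=3
Ev 8: PC=5 idx=1 pred=T actual=T -> ctr[1]=3
Ev 9: PC=4 idx=0 pred=T actual=N -> ctr[0]=2
Ev 10: PC=4 idx=0 pred=T actual=T -> ctr[0]=3
Ev 11: PC=4 idx=0 pred=T actual=T -> ctr[0]=3
Ev 12: PC=5 idx=1 pred=T actual=N -> ctr[1]=2
Ev 13: PC=4 idx=0 pred=T actual=N -> ctr[0]=2
Ev 14: PC=5 idx=1 pred=T actual=N -> ctr[1]=1

Answer: T T T N T T T T T T T T T T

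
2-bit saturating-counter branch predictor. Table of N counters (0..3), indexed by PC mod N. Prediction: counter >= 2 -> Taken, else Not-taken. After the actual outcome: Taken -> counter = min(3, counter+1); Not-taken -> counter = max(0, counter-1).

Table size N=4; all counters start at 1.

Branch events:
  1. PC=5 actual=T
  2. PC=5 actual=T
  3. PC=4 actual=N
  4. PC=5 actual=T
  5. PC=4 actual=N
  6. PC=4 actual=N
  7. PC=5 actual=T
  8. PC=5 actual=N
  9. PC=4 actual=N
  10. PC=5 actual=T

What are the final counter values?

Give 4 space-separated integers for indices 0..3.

Ev 1: PC=5 idx=1 pred=N actual=T -> ctr[1]=2
Ev 2: PC=5 idx=1 pred=T actual=T -> ctr[1]=3
Ev 3: PC=4 idx=0 pred=N actual=N -> ctr[0]=0
Ev 4: PC=5 idx=1 pred=T actual=T -> ctr[1]=3
Ev 5: PC=4 idx=0 pred=N actual=N -> ctr[0]=0
Ev 6: PC=4 idx=0 pred=N actual=N -> ctr[0]=0
Ev 7: PC=5 idx=1 pred=T actual=T -> ctr[1]=3
Ev 8: PC=5 idx=1 pred=T actual=N -> ctr[1]=2
Ev 9: PC=4 idx=0 pred=N actual=N -> ctr[0]=0
Ev 10: PC=5 idx=1 pred=T actual=T -> ctr[1]=3

Answer: 0 3 1 1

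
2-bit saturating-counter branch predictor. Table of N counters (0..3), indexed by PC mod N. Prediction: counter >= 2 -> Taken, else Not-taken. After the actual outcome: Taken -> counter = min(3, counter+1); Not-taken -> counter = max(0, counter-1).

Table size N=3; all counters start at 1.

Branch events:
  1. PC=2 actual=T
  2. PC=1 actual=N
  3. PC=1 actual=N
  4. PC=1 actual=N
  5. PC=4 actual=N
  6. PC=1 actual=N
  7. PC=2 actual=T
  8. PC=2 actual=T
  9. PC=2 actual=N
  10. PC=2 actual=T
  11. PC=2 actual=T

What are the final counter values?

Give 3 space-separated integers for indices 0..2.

Ev 1: PC=2 idx=2 pred=N actual=T -> ctr[2]=2
Ev 2: PC=1 idx=1 pred=N actual=N -> ctr[1]=0
Ev 3: PC=1 idx=1 pred=N actual=N -> ctr[1]=0
Ev 4: PC=1 idx=1 pred=N actual=N -> ctr[1]=0
Ev 5: PC=4 idx=1 pred=N actual=N -> ctr[1]=0
Ev 6: PC=1 idx=1 pred=N actual=N -> ctr[1]=0
Ev 7: PC=2 idx=2 pred=T actual=T -> ctr[2]=3
Ev 8: PC=2 idx=2 pred=T actual=T -> ctr[2]=3
Ev 9: PC=2 idx=2 pred=T actual=N -> ctr[2]=2
Ev 10: PC=2 idx=2 pred=T actual=T -> ctr[2]=3
Ev 11: PC=2 idx=2 pred=T actual=T -> ctr[2]=3

Answer: 1 0 3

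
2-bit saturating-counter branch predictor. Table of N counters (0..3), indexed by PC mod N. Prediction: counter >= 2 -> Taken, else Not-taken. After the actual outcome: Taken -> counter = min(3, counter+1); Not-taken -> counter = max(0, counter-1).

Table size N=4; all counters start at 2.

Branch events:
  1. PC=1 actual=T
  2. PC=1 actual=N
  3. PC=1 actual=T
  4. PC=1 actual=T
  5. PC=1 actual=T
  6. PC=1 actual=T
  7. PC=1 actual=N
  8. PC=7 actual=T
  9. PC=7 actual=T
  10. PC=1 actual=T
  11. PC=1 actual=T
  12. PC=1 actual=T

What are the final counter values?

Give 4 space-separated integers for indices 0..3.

Answer: 2 3 2 3

Derivation:
Ev 1: PC=1 idx=1 pred=T actual=T -> ctr[1]=3
Ev 2: PC=1 idx=1 pred=T actual=N -> ctr[1]=2
Ev 3: PC=1 idx=1 pred=T actual=T -> ctr[1]=3
Ev 4: PC=1 idx=1 pred=T actual=T -> ctr[1]=3
Ev 5: PC=1 idx=1 pred=T actual=T -> ctr[1]=3
Ev 6: PC=1 idx=1 pred=T actual=T -> ctr[1]=3
Ev 7: PC=1 idx=1 pred=T actual=N -> ctr[1]=2
Ev 8: PC=7 idx=3 pred=T actual=T -> ctr[3]=3
Ev 9: PC=7 idx=3 pred=T actual=T -> ctr[3]=3
Ev 10: PC=1 idx=1 pred=T actual=T -> ctr[1]=3
Ev 11: PC=1 idx=1 pred=T actual=T -> ctr[1]=3
Ev 12: PC=1 idx=1 pred=T actual=T -> ctr[1]=3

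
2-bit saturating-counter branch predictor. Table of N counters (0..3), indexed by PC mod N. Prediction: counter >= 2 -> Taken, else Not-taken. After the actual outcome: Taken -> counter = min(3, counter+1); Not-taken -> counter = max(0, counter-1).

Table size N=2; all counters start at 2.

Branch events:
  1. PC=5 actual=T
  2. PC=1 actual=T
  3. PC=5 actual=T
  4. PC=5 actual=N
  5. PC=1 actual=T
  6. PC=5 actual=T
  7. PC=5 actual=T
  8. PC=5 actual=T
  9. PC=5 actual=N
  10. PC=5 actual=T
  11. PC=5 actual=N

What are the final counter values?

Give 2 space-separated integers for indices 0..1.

Ev 1: PC=5 idx=1 pred=T actual=T -> ctr[1]=3
Ev 2: PC=1 idx=1 pred=T actual=T -> ctr[1]=3
Ev 3: PC=5 idx=1 pred=T actual=T -> ctr[1]=3
Ev 4: PC=5 idx=1 pred=T actual=N -> ctr[1]=2
Ev 5: PC=1 idx=1 pred=T actual=T -> ctr[1]=3
Ev 6: PC=5 idx=1 pred=T actual=T -> ctr[1]=3
Ev 7: PC=5 idx=1 pred=T actual=T -> ctr[1]=3
Ev 8: PC=5 idx=1 pred=T actual=T -> ctr[1]=3
Ev 9: PC=5 idx=1 pred=T actual=N -> ctr[1]=2
Ev 10: PC=5 idx=1 pred=T actual=T -> ctr[1]=3
Ev 11: PC=5 idx=1 pred=T actual=N -> ctr[1]=2

Answer: 2 2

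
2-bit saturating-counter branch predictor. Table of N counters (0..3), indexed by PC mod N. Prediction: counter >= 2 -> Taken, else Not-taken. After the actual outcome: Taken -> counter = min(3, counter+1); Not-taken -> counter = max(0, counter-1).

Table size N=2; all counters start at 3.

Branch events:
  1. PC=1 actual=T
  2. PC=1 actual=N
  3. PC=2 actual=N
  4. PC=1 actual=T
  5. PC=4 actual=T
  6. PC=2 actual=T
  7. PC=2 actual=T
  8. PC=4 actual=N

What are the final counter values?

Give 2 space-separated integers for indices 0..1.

Answer: 2 3

Derivation:
Ev 1: PC=1 idx=1 pred=T actual=T -> ctr[1]=3
Ev 2: PC=1 idx=1 pred=T actual=N -> ctr[1]=2
Ev 3: PC=2 idx=0 pred=T actual=N -> ctr[0]=2
Ev 4: PC=1 idx=1 pred=T actual=T -> ctr[1]=3
Ev 5: PC=4 idx=0 pred=T actual=T -> ctr[0]=3
Ev 6: PC=2 idx=0 pred=T actual=T -> ctr[0]=3
Ev 7: PC=2 idx=0 pred=T actual=T -> ctr[0]=3
Ev 8: PC=4 idx=0 pred=T actual=N -> ctr[0]=2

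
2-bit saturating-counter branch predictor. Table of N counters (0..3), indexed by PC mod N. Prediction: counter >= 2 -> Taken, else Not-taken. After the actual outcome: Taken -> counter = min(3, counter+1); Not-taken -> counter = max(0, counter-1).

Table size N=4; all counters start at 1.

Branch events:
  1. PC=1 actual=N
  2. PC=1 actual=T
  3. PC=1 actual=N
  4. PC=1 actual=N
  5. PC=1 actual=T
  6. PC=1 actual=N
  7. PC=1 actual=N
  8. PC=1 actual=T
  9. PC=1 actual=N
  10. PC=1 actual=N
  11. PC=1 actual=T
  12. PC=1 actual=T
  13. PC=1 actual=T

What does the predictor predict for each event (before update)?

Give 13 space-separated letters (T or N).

Ev 1: PC=1 idx=1 pred=N actual=N -> ctr[1]=0
Ev 2: PC=1 idx=1 pred=N actual=T -> ctr[1]=1
Ev 3: PC=1 idx=1 pred=N actual=N -> ctr[1]=0
Ev 4: PC=1 idx=1 pred=N actual=N -> ctr[1]=0
Ev 5: PC=1 idx=1 pred=N actual=T -> ctr[1]=1
Ev 6: PC=1 idx=1 pred=N actual=N -> ctr[1]=0
Ev 7: PC=1 idx=1 pred=N actual=N -> ctr[1]=0
Ev 8: PC=1 idx=1 pred=N actual=T -> ctr[1]=1
Ev 9: PC=1 idx=1 pred=N actual=N -> ctr[1]=0
Ev 10: PC=1 idx=1 pred=N actual=N -> ctr[1]=0
Ev 11: PC=1 idx=1 pred=N actual=T -> ctr[1]=1
Ev 12: PC=1 idx=1 pred=N actual=T -> ctr[1]=2
Ev 13: PC=1 idx=1 pred=T actual=T -> ctr[1]=3

Answer: N N N N N N N N N N N N T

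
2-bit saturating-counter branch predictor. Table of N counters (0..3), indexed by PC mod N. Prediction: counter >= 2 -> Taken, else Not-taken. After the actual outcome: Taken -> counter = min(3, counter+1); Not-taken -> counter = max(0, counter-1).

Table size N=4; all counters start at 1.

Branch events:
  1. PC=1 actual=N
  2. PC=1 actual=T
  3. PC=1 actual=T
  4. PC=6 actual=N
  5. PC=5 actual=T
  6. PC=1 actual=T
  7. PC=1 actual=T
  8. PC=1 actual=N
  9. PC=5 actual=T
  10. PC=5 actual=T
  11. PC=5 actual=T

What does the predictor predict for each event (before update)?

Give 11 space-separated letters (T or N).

Answer: N N N N T T T T T T T

Derivation:
Ev 1: PC=1 idx=1 pred=N actual=N -> ctr[1]=0
Ev 2: PC=1 idx=1 pred=N actual=T -> ctr[1]=1
Ev 3: PC=1 idx=1 pred=N actual=T -> ctr[1]=2
Ev 4: PC=6 idx=2 pred=N actual=N -> ctr[2]=0
Ev 5: PC=5 idx=1 pred=T actual=T -> ctr[1]=3
Ev 6: PC=1 idx=1 pred=T actual=T -> ctr[1]=3
Ev 7: PC=1 idx=1 pred=T actual=T -> ctr[1]=3
Ev 8: PC=1 idx=1 pred=T actual=N -> ctr[1]=2
Ev 9: PC=5 idx=1 pred=T actual=T -> ctr[1]=3
Ev 10: PC=5 idx=1 pred=T actual=T -> ctr[1]=3
Ev 11: PC=5 idx=1 pred=T actual=T -> ctr[1]=3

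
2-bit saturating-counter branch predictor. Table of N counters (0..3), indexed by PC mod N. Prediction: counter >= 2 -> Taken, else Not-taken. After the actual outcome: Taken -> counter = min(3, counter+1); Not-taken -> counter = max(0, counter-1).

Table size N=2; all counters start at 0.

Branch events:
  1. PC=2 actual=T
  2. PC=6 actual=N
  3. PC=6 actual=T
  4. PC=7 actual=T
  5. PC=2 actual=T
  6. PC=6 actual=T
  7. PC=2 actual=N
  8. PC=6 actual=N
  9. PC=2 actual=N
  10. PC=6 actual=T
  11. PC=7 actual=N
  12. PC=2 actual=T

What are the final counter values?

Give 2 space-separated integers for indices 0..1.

Answer: 2 0

Derivation:
Ev 1: PC=2 idx=0 pred=N actual=T -> ctr[0]=1
Ev 2: PC=6 idx=0 pred=N actual=N -> ctr[0]=0
Ev 3: PC=6 idx=0 pred=N actual=T -> ctr[0]=1
Ev 4: PC=7 idx=1 pred=N actual=T -> ctr[1]=1
Ev 5: PC=2 idx=0 pred=N actual=T -> ctr[0]=2
Ev 6: PC=6 idx=0 pred=T actual=T -> ctr[0]=3
Ev 7: PC=2 idx=0 pred=T actual=N -> ctr[0]=2
Ev 8: PC=6 idx=0 pred=T actual=N -> ctr[0]=1
Ev 9: PC=2 idx=0 pred=N actual=N -> ctr[0]=0
Ev 10: PC=6 idx=0 pred=N actual=T -> ctr[0]=1
Ev 11: PC=7 idx=1 pred=N actual=N -> ctr[1]=0
Ev 12: PC=2 idx=0 pred=N actual=T -> ctr[0]=2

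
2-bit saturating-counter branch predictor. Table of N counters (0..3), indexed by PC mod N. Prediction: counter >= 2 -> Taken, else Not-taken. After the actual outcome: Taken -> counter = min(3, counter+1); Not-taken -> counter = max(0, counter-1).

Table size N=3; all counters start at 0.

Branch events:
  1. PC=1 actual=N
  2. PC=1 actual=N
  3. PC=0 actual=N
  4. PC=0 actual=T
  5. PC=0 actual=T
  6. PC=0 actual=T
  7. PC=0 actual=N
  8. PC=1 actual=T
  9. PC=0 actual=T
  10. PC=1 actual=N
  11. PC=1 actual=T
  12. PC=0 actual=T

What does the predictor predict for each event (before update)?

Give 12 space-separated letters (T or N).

Answer: N N N N N T T N T N N T

Derivation:
Ev 1: PC=1 idx=1 pred=N actual=N -> ctr[1]=0
Ev 2: PC=1 idx=1 pred=N actual=N -> ctr[1]=0
Ev 3: PC=0 idx=0 pred=N actual=N -> ctr[0]=0
Ev 4: PC=0 idx=0 pred=N actual=T -> ctr[0]=1
Ev 5: PC=0 idx=0 pred=N actual=T -> ctr[0]=2
Ev 6: PC=0 idx=0 pred=T actual=T -> ctr[0]=3
Ev 7: PC=0 idx=0 pred=T actual=N -> ctr[0]=2
Ev 8: PC=1 idx=1 pred=N actual=T -> ctr[1]=1
Ev 9: PC=0 idx=0 pred=T actual=T -> ctr[0]=3
Ev 10: PC=1 idx=1 pred=N actual=N -> ctr[1]=0
Ev 11: PC=1 idx=1 pred=N actual=T -> ctr[1]=1
Ev 12: PC=0 idx=0 pred=T actual=T -> ctr[0]=3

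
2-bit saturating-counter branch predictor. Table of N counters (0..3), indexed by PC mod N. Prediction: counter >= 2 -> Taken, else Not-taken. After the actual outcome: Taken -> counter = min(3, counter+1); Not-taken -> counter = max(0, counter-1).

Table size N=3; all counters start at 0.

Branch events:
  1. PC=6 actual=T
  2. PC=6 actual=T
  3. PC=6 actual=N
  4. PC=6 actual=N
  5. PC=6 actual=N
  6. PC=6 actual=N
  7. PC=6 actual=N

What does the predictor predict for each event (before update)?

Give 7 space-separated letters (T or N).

Ev 1: PC=6 idx=0 pred=N actual=T -> ctr[0]=1
Ev 2: PC=6 idx=0 pred=N actual=T -> ctr[0]=2
Ev 3: PC=6 idx=0 pred=T actual=N -> ctr[0]=1
Ev 4: PC=6 idx=0 pred=N actual=N -> ctr[0]=0
Ev 5: PC=6 idx=0 pred=N actual=N -> ctr[0]=0
Ev 6: PC=6 idx=0 pred=N actual=N -> ctr[0]=0
Ev 7: PC=6 idx=0 pred=N actual=N -> ctr[0]=0

Answer: N N T N N N N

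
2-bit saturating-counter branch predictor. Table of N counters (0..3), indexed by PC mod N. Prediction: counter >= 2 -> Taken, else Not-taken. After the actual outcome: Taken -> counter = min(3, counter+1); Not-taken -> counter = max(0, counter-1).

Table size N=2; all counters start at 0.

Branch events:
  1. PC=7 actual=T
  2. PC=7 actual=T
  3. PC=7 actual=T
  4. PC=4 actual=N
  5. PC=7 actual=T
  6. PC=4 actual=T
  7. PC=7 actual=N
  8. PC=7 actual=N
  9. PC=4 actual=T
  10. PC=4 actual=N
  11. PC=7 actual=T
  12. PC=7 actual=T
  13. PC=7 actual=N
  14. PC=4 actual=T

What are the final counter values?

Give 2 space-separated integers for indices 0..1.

Ev 1: PC=7 idx=1 pred=N actual=T -> ctr[1]=1
Ev 2: PC=7 idx=1 pred=N actual=T -> ctr[1]=2
Ev 3: PC=7 idx=1 pred=T actual=T -> ctr[1]=3
Ev 4: PC=4 idx=0 pred=N actual=N -> ctr[0]=0
Ev 5: PC=7 idx=1 pred=T actual=T -> ctr[1]=3
Ev 6: PC=4 idx=0 pred=N actual=T -> ctr[0]=1
Ev 7: PC=7 idx=1 pred=T actual=N -> ctr[1]=2
Ev 8: PC=7 idx=1 pred=T actual=N -> ctr[1]=1
Ev 9: PC=4 idx=0 pred=N actual=T -> ctr[0]=2
Ev 10: PC=4 idx=0 pred=T actual=N -> ctr[0]=1
Ev 11: PC=7 idx=1 pred=N actual=T -> ctr[1]=2
Ev 12: PC=7 idx=1 pred=T actual=T -> ctr[1]=3
Ev 13: PC=7 idx=1 pred=T actual=N -> ctr[1]=2
Ev 14: PC=4 idx=0 pred=N actual=T -> ctr[0]=2

Answer: 2 2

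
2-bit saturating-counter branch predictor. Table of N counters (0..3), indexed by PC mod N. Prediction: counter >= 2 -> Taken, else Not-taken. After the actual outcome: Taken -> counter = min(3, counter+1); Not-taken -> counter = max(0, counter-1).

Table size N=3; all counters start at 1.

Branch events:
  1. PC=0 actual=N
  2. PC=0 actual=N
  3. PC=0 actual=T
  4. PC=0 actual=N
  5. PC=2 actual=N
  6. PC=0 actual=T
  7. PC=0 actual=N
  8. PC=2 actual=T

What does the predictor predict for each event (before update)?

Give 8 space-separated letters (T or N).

Answer: N N N N N N N N

Derivation:
Ev 1: PC=0 idx=0 pred=N actual=N -> ctr[0]=0
Ev 2: PC=0 idx=0 pred=N actual=N -> ctr[0]=0
Ev 3: PC=0 idx=0 pred=N actual=T -> ctr[0]=1
Ev 4: PC=0 idx=0 pred=N actual=N -> ctr[0]=0
Ev 5: PC=2 idx=2 pred=N actual=N -> ctr[2]=0
Ev 6: PC=0 idx=0 pred=N actual=T -> ctr[0]=1
Ev 7: PC=0 idx=0 pred=N actual=N -> ctr[0]=0
Ev 8: PC=2 idx=2 pred=N actual=T -> ctr[2]=1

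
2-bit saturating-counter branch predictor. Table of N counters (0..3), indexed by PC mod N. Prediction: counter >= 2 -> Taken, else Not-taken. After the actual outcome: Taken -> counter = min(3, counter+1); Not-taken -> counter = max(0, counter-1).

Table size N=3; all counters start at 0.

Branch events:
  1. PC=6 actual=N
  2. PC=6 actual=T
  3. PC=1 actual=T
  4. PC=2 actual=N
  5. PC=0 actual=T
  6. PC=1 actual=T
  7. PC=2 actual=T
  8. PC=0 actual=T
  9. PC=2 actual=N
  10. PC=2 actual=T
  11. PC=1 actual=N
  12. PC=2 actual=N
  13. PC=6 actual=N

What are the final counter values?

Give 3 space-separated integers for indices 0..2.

Answer: 2 1 0

Derivation:
Ev 1: PC=6 idx=0 pred=N actual=N -> ctr[0]=0
Ev 2: PC=6 idx=0 pred=N actual=T -> ctr[0]=1
Ev 3: PC=1 idx=1 pred=N actual=T -> ctr[1]=1
Ev 4: PC=2 idx=2 pred=N actual=N -> ctr[2]=0
Ev 5: PC=0 idx=0 pred=N actual=T -> ctr[0]=2
Ev 6: PC=1 idx=1 pred=N actual=T -> ctr[1]=2
Ev 7: PC=2 idx=2 pred=N actual=T -> ctr[2]=1
Ev 8: PC=0 idx=0 pred=T actual=T -> ctr[0]=3
Ev 9: PC=2 idx=2 pred=N actual=N -> ctr[2]=0
Ev 10: PC=2 idx=2 pred=N actual=T -> ctr[2]=1
Ev 11: PC=1 idx=1 pred=T actual=N -> ctr[1]=1
Ev 12: PC=2 idx=2 pred=N actual=N -> ctr[2]=0
Ev 13: PC=6 idx=0 pred=T actual=N -> ctr[0]=2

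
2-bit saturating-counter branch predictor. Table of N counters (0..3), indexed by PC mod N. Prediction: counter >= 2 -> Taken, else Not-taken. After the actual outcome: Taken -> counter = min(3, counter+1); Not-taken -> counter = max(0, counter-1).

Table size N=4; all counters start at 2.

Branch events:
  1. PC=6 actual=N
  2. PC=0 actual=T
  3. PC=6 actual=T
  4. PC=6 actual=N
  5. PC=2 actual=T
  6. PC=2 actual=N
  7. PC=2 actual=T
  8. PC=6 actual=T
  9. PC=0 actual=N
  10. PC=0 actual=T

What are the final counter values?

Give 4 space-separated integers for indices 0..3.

Answer: 3 2 3 2

Derivation:
Ev 1: PC=6 idx=2 pred=T actual=N -> ctr[2]=1
Ev 2: PC=0 idx=0 pred=T actual=T -> ctr[0]=3
Ev 3: PC=6 idx=2 pred=N actual=T -> ctr[2]=2
Ev 4: PC=6 idx=2 pred=T actual=N -> ctr[2]=1
Ev 5: PC=2 idx=2 pred=N actual=T -> ctr[2]=2
Ev 6: PC=2 idx=2 pred=T actual=N -> ctr[2]=1
Ev 7: PC=2 idx=2 pred=N actual=T -> ctr[2]=2
Ev 8: PC=6 idx=2 pred=T actual=T -> ctr[2]=3
Ev 9: PC=0 idx=0 pred=T actual=N -> ctr[0]=2
Ev 10: PC=0 idx=0 pred=T actual=T -> ctr[0]=3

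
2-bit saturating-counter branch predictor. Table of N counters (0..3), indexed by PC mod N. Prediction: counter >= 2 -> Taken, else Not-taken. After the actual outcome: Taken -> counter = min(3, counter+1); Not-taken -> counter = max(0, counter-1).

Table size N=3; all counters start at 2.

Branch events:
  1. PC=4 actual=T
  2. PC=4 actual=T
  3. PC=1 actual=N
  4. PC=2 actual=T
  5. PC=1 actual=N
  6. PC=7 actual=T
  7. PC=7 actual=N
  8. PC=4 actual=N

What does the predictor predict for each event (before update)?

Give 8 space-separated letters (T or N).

Ev 1: PC=4 idx=1 pred=T actual=T -> ctr[1]=3
Ev 2: PC=4 idx=1 pred=T actual=T -> ctr[1]=3
Ev 3: PC=1 idx=1 pred=T actual=N -> ctr[1]=2
Ev 4: PC=2 idx=2 pred=T actual=T -> ctr[2]=3
Ev 5: PC=1 idx=1 pred=T actual=N -> ctr[1]=1
Ev 6: PC=7 idx=1 pred=N actual=T -> ctr[1]=2
Ev 7: PC=7 idx=1 pred=T actual=N -> ctr[1]=1
Ev 8: PC=4 idx=1 pred=N actual=N -> ctr[1]=0

Answer: T T T T T N T N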